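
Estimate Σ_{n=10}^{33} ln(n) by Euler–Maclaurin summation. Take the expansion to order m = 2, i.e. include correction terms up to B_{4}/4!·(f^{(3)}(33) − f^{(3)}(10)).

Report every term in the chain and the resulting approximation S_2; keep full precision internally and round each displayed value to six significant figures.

S_2 ≈ 72.2526

The integral term ∫_10^33 ln(x) dx = 69.3589.
½[f(10) + f(33)] = ½[2.30259 + 3.49651] = 2.89955.
Integral + boundary = 72.2584.
k=1: B_{2}/(2)! × [f^{(1)}(33) − f^{(1)}(10)] = 1/12 × (0.0303030 − 0.100000) = -0.00580808.
Running total after k=1: 72.2526.
k=2: B_{4}/(4)! × [f^{(3)}(33) − f^{(3)}(10)] = −1/720 × (5.56529e-05 − 0.00200000) = 2.70048e-06.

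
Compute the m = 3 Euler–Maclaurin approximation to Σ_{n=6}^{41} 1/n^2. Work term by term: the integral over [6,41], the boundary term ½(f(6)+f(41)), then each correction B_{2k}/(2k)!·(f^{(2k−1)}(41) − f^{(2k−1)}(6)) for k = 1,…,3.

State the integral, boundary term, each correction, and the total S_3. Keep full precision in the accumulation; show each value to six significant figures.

S_3 ≈ 0.157228

Integral: ∫_6^41 1/x^2 dx = 0.142276.
Boundary: ½(f(6) + f(41)) = ½(0.0277778 + 0.000594884) = 0.0141863.
Integral + boundary = 0.156463.
Order-1 term: 1/12 · (-2.90187e-05 − (-0.00925926)) = 0.000769187.
Partial sum through k=1: 0.157232.
Order-2 term: −1/720 · (-2.07153e-07 − (-0.00308642)) = -4.28641e-06.
Partial sum through k=2: 0.157228.
Order-3 term: 1/30240 · (-3.69697e-09 − (-0.00257202)) = 8.50533e-08.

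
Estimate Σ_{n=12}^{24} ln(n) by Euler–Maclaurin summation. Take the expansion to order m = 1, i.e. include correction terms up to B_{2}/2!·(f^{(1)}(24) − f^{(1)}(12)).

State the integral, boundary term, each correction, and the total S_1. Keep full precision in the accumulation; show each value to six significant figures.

Integral: ∫_12^24 ln(x) dx = 34.4544.
Boundary: ½(f(12) + f(24)) = ½(2.48491 + 3.17805) = 2.83148.
Integral + boundary = 37.2859.
k=1: B_{2}/(2)! × [f^{(1)}(24) − f^{(1)}(12)] = 1/12 × (0.0416667 − 0.0833333) = -0.00347222.

S_1 ≈ 37.2824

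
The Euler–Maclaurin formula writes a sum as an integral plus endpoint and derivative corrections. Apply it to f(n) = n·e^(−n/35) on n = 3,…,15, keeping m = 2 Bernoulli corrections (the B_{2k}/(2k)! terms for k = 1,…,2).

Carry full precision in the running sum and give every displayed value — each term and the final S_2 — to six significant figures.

∫_3^15 x·e^(−x/35) dx evaluates to 80.7307.
½[f(3) + f(15)] = ½[2.75357 + 9.77159] = 6.26258.
So far: 86.9933.
Order-1 term: 1/12 · (0.372251 − 0.839183) = -0.0389110.
Running total after k=1: 86.9544.
Order-2 term: −1/720 · (0.00136745 − 0.00218359) = 1.13352e-06.

S_2 ≈ 86.9544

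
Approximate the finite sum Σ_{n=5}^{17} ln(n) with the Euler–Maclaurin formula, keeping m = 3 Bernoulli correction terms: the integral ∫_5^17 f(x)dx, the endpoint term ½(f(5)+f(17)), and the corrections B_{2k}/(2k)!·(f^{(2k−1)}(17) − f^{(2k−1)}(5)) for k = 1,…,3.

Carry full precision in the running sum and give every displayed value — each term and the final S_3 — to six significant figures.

∫_5^17 ln(x) dx evaluates to 28.1174.
½[f(5) + f(17)] = ½[1.60944 + 2.83321] = 2.22133.
Integral + boundary = 30.3388.
k=1: B_{2}/(2)! × [f^{(1)}(17) − f^{(1)}(5)] = 1/12 × (0.0588235 − 0.200000) = -0.0117647.
After k=1: 30.3270.
k=2: B_{4}/(4)! × [f^{(3)}(17) − f^{(3)}(5)] = −1/720 × (0.000407083 − 0.0160000) = 2.16568e-05.
After k=2: 30.3270.
k=3: B_{6}/(6)! × [f^{(5)}(17) − f^{(5)}(5)] = 1/30240 × (1.69031e-05 − 0.00768000) = -2.53409e-07.

S_3 ≈ 30.3270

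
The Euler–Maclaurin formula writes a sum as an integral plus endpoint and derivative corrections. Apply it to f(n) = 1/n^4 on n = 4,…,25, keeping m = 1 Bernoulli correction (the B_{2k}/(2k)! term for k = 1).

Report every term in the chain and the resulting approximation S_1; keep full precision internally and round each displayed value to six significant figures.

S_1 ≈ 0.00746689

The integral term ∫_4^25 1/x^4 dx = 0.00518700.
Boundary: ½(f(4) + f(25)) = ½(0.00390625 + 2.56000e-06) = 0.00195441.
Integral + boundary = 0.00714140.
k=1: B_{2}/(2)! × [f^{(1)}(25) − f^{(1)}(4)] = 1/12 × (-4.09600e-07 − (-0.00390625)) = 0.000325487.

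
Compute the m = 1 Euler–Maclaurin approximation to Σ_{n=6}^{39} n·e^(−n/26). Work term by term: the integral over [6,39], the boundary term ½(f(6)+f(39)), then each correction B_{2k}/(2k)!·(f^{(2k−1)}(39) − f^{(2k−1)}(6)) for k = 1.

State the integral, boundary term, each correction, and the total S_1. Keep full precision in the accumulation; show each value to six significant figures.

∫_6^39 x·e^(−x/26) dx evaluates to 283.454.
Boundary: ½(f(6) + f(39)) = ½(4.76354 + 8.70208) = 6.73281.
So far: 290.186.
Correction k=1: B_{2}/2! · (f^{(1)}(39) − f^{(1)}(6)) = 1/12 · (-0.111565 − 0.610710) = -0.0601896.

S_1 ≈ 290.126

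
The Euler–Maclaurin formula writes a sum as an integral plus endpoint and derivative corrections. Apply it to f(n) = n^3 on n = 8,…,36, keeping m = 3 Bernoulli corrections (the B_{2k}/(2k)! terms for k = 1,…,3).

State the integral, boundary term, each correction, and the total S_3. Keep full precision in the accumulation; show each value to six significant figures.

S_3 ≈ 442772

The integral term ∫_8^36 x^3 dx = 418880.
½[f(8) + f(36)] = ½[512.000 + 46656.0] = 23584.0.
So far: 442464.
k=1: B_{2}/(2)! × [f^{(1)}(36) − f^{(1)}(8)] = 1/12 × (3888.00 − 192.000) = 308.000.
Partial sum through k=1: 442772.
k=2: B_{4}/(4)! × [f^{(3)}(36) − f^{(3)}(8)] = −1/720 × (6.00000 − 6.00000) = 0.00000.
Partial sum through k=2: 442772.
k=3: B_{6}/(6)! × [f^{(5)}(36) − f^{(5)}(8)] = 1/30240 × (0.00000 − 0.00000) = 0.00000.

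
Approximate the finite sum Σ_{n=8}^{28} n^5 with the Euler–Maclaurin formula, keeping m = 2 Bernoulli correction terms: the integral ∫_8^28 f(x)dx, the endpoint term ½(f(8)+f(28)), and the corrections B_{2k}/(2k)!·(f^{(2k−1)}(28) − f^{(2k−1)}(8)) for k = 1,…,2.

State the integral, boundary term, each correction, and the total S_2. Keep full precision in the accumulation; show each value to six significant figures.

S_2 ≈ 8.91473e+07

∫_8^28 x^5 dx evaluates to 8.02714e+07.
Boundary: ½(f(8) + f(28)) = ½(32768.0 + 1.72104e+07) = 8.62157e+06.
Integral + boundary = 8.88929e+07.
Order-1 term: 1/12 · (3.07328e+06 − 20480.0) = 254400.
Running total after k=1: 8.91473e+07.
Order-2 term: −1/720 · (47040.0 − 3840.00) = -60.0000.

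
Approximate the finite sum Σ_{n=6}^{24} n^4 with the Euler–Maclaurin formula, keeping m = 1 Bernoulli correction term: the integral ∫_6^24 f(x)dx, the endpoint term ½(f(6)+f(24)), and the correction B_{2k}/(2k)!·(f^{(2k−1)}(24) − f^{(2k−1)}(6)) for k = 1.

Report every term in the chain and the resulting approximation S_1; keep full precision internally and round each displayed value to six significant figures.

S_1 ≈ 1.76204e+06

∫_6^24 x^4 dx evaluates to 1.59097e+06.
½[f(6) + f(24)] = ½[1296.00 + 331776] = 166536.
Running total after boundary: 1.75751e+06.
Order-1 term: 1/12 · (55296.0 − 864.000) = 4536.00.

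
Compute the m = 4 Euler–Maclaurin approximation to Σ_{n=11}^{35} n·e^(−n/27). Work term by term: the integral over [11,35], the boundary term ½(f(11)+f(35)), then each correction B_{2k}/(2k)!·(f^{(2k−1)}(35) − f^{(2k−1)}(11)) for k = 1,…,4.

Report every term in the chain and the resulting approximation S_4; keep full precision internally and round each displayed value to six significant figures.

The integral term ∫_11^35 x·e^(−x/27) dx = 224.762.
½[f(11) + f(35)] = ½[7.31910 + 9.57401] = 8.44656.
So far: 233.208.
Correction k=1: B_{2}/2! · (f^{(1)}(35) − f^{(1)}(11)) = 1/12 · (-0.0810498 − 0.394295) = -0.0396121.
Running total after k=1: 233.169.
Correction k=2: B_{4}/4! · (f^{(3)}(35) − f^{(3)}(11)) = −1/720 · (0.000639282 − 0.00236631) = 2.39865e-06.
Running total after k=2: 233.169.
Correction k=3: B_{6}/6! · (f^{(5)}(35) − f^{(5)}(11)) = 1/30240 · (1.90637e-06 − 5.75000e-06) = -1.27104e-10.
Running total after k=3: 233.169.
Correction k=4: B_{8}/8! · (f^{(7)}(35) − f^{(7)}(11)) = −1/1209600 · (4.02717e-09 − 1.13224e-08) = 6.03112e-15.

S_4 ≈ 233.169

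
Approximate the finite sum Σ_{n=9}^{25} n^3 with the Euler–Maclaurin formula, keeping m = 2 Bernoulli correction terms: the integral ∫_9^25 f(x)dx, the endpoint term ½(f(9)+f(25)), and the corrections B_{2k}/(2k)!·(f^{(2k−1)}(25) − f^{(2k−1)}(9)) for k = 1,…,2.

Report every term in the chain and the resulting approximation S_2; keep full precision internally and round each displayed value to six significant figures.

S_2 ≈ 104329

Integral: ∫_9^25 x^3 dx = 96016.0.
Boundary: ½(f(9) + f(25)) = ½(729.000 + 15625.0) = 8177.00.
So far: 104193.
Order-1 term: 1/12 · (1875.00 − 243.000) = 136.000.
Running total after k=1: 104329.
Order-2 term: −1/720 · (6.00000 − 6.00000) = 0.00000.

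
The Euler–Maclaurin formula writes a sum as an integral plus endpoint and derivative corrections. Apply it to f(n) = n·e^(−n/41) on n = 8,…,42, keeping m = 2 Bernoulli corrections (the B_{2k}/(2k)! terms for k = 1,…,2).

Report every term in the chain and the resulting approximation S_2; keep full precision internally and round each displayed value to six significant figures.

S_2 ≈ 441.918

Integral: ∫_8^42 x·e^(−x/41) dx = 431.144.
Boundary: ½(f(8) + f(42)) = ½(6.58187 + 15.0786) = 10.8303.
Integral + boundary = 441.974.
Order-1 term: 1/12 · (-0.00875647 − 0.662201) = -0.0559131.
After k=1: 441.918.
Order-2 term: −1/720 · (0.000421936 − 0.00137280) = 1.32064e-06.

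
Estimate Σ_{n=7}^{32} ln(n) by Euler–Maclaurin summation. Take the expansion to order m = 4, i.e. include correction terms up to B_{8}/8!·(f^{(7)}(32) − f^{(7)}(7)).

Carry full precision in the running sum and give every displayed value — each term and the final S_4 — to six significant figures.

∫_7^32 ln(x) dx evaluates to 72.2822.
Endpoint term: (f(7) + f(32))/2 = (1.94591 + 3.46574)/2 = 2.70582.
Integral + boundary = 74.9880.
Order-1 term: 1/12 · (0.0312500 − 0.142857) = -0.00930060.
After k=1: 74.9787.
Order-2 term: −1/720 · (6.10352e-05 − 0.00583090) = 8.01371e-06.
After k=2: 74.9787.
Order-3 term: 1/30240 · (7.15256e-07 − 0.00142798) = -4.71978e-08.
After k=3: 74.9787.
Order-4 term: −1/1209600 · (2.09548e-08 − 0.000874271) = 7.22760e-10.

S_4 ≈ 74.9787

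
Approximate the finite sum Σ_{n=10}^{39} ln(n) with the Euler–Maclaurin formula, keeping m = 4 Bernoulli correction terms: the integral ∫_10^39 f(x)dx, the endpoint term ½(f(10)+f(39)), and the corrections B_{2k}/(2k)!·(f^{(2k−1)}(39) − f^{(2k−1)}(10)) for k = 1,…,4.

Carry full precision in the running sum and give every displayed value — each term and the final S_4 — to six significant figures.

S_4 ≈ 93.8299

Integral: ∫_10^39 ln(x) dx = 90.8531.
Boundary: ½(f(10) + f(39)) = ½(2.30259 + 3.66356) = 2.98307.
Running total after boundary: 93.8361.
k=1: B_{2}/(2)! × [f^{(1)}(39) − f^{(1)}(10)] = 1/12 × (0.0256410 − 0.100000) = -0.00619658.
Running total after k=1: 93.8299.
k=2: B_{4}/(4)! × [f^{(3)}(39) − f^{(3)}(10)] = −1/720 × (3.37160e-05 − 0.00200000) = 2.73095e-06.
Running total after k=2: 93.8299.
k=3: B_{6}/(6)! × [f^{(5)}(39) − f^{(5)}(10)] = 1/30240 × (2.66004e-07 − 0.000240000) = -7.92771e-09.
Running total after k=3: 93.8299.
k=4: B_{8}/(8)! × [f^{(7)}(39) − f^{(7)}(10)] = −1/1209600 × (5.24663e-09 − 7.20000e-05) = 5.95195e-11.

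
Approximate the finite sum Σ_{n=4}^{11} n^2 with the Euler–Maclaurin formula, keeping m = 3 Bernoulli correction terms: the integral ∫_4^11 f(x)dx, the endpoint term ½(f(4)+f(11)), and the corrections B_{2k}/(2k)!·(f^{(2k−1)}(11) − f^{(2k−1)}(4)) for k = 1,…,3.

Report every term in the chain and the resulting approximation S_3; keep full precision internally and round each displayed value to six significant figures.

∫_4^11 x^2 dx evaluates to 422.333.
Boundary: ½(f(4) + f(11)) = ½(16.0000 + 121.000) = 68.5000.
So far: 490.833.
Correction k=1: B_{2}/2! · (f^{(1)}(11) − f^{(1)}(4)) = 1/12 · (22.0000 − 8.00000) = 1.16667.
After k=1: 492.000.
Correction k=2: B_{4}/4! · (f^{(3)}(11) − f^{(3)}(4)) = −1/720 · (0.00000 − 0.00000) = 0.00000.
After k=2: 492.000.
Correction k=3: B_{6}/6! · (f^{(5)}(11) − f^{(5)}(4)) = 1/30240 · (0.00000 − 0.00000) = 0.00000.

S_3 ≈ 492.000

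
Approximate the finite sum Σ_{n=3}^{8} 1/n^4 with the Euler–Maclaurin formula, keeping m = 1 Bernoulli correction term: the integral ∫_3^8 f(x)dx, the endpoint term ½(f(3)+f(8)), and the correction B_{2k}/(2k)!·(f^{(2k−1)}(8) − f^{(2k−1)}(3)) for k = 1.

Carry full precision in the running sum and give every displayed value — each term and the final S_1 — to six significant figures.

S_1 ≈ 0.0193511

The integral term ∫_3^8 1/x^4 dx = 0.0116946.
Boundary: ½(f(3) + f(8)) = ½(0.0123457 + 0.000244141) = 0.00629491.
Integral + boundary = 0.0179895.
Order-1 term: 1/12 · (-0.000122070 − (-0.0164609)) = 0.00136157.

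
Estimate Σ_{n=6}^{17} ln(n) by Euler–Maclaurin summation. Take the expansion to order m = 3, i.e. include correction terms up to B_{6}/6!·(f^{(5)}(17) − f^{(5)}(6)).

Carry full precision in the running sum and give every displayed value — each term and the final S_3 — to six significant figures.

S_3 ≈ 28.7176

The integral term ∫_6^17 ln(x) dx = 26.4141.
½[f(6) + f(17)] = ½[1.79176 + 2.83321] = 2.31249.
Integral + boundary = 28.7266.
k=1: B_{2}/(2)! × [f^{(1)}(17) − f^{(1)}(6)] = 1/12 × (0.0588235 − 0.166667) = -0.00898693.
Running total after k=1: 28.7176.
k=2: B_{4}/(4)! × [f^{(3)}(17) − f^{(3)}(6)] = −1/720 × (0.000407083 − 0.00925926) = 1.22947e-05.
Running total after k=2: 28.7176.
k=3: B_{6}/(6)! × [f^{(5)}(17) − f^{(5)}(6)] = 1/30240 × (1.69031e-05 − 0.00308642) = -1.01505e-07.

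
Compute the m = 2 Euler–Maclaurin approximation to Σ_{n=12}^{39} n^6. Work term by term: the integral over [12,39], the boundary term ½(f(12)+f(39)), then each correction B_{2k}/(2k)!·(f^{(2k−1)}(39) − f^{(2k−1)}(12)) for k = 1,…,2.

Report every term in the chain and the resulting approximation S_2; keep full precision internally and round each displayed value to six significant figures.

Integral: ∫_12^39 x^6 dx = 1.95993e+10.
Endpoint term: (f(12) + f(39))/2 = (2.98598e+06 + 3.51874e+09)/2 = 1.76086e+09.
Integral + boundary = 2.13602e+10.
k=1: B_{2}/(2)! × [f^{(1)}(39) − f^{(1)}(12)] = 1/12 × (5.41345e+08 − 1.49299e+06) = 4.49877e+07.
After k=1: 2.14052e+10.
k=2: B_{4}/(4)! × [f^{(3)}(39) − f^{(3)}(12)] = −1/720 × (7.11828e+06 − 207360) = -9598.50.

S_2 ≈ 2.14052e+10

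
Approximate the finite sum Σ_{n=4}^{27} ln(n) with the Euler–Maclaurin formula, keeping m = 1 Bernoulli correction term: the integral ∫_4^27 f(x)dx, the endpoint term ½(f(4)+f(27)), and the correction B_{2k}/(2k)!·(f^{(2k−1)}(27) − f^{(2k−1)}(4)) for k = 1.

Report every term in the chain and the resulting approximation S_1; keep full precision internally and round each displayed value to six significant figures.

S_1 ≈ 62.7657

The integral term ∫_4^27 ln(x) dx = 60.4424.
½[f(4) + f(27)] = ½[1.38629 + 3.29584] = 2.34107.
So far: 62.7835.
Order-1 term: 1/12 · (0.0370370 − 0.250000) = -0.0177469.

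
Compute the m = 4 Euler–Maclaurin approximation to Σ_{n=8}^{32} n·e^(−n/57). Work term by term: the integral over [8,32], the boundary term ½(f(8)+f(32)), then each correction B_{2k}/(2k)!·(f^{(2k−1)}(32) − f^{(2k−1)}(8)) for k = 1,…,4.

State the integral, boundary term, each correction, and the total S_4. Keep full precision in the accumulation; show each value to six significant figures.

S_4 ≈ 338.724

∫_8^32 x·e^(−x/57) dx evaluates to 326.163.
½[f(8) + f(32)] = ½[6.95243 + 18.2531] = 12.6027.
Integral + boundary = 338.766.
k=1: B_{2}/(2)! × [f^{(1)}(32) − f^{(1)}(8)] = 1/12 × (0.250179 − 0.747081) = -0.0414085.
Running total after k=1: 338.724.
k=2: B_{4}/(4)! × [f^{(3)}(32) − f^{(3)}(8)] = −1/720 × (0.000428130 − 0.000764908) = 4.67748e-07.
Running total after k=2: 338.724.
k=3: B_{6}/(6)! × [f^{(5)}(32) − f^{(5)}(8)] = 1/30240 × (2.39846e-07 − 4.00085e-07) = -5.29891e-12.
Running total after k=3: 338.724.
k=4: B_{8}/(8)! × [f^{(7)}(32) − f^{(7)}(8)] = −1/1209600 × (1.07085e-10 − 1.73820e-10) = 5.51711e-17.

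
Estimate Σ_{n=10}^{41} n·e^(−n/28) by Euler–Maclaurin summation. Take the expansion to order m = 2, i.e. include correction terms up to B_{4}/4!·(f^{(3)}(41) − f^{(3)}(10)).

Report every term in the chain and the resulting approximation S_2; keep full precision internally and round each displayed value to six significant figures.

Integral: ∫_10^41 x·e^(−x/28) dx = 297.690.
Boundary: ½(f(10) + f(41)) = ½(6.99673 + 9.48097) = 8.23885.
Running total after boundary: 305.929.
k=1: B_{2}/(2)! × [f^{(1)}(41) − f^{(1)}(10)] = 1/12 × (-0.107363 − 0.449789) = -0.0464294.
Partial sum through k=1: 305.882.
k=2: B_{4}/(4)! × [f^{(3)}(41) − f^{(3)}(10)] = −1/720 × (0.000452963 − 0.00235859) = 2.64670e-06.

S_2 ≈ 305.882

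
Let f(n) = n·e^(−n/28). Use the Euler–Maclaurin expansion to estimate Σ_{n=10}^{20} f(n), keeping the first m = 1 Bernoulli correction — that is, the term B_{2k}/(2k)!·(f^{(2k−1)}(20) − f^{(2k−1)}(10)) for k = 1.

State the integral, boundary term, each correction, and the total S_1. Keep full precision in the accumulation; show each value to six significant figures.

S_1 ≈ 94.8755

∫_10^20 x·e^(−x/28) dx evaluates to 86.5076.
½[f(10) + f(20)] = ½[6.99673 + 9.79083] = 8.39378.
Integral + boundary = 94.9014.
k=1: B_{2}/(2)! × [f^{(1)}(20) − f^{(1)}(10)] = 1/12 × (0.139869 − 0.449789) = -0.0258267.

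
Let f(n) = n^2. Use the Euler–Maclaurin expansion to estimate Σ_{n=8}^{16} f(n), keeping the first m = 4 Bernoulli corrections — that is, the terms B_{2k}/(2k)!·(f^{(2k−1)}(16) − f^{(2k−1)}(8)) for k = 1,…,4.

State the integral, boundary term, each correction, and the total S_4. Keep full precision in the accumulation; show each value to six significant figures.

∫_8^16 x^2 dx evaluates to 1194.67.
Boundary: ½(f(8) + f(16)) = ½(64.0000 + 256.000) = 160.000.
Integral + boundary = 1354.67.
Correction k=1: B_{2}/2! · (f^{(1)}(16) − f^{(1)}(8)) = 1/12 · (32.0000 − 16.0000) = 1.33333.
Partial sum through k=1: 1356.00.
Correction k=2: B_{4}/4! · (f^{(3)}(16) − f^{(3)}(8)) = −1/720 · (0.00000 − 0.00000) = 0.00000.
Partial sum through k=2: 1356.00.
Correction k=3: B_{6}/6! · (f^{(5)}(16) − f^{(5)}(8)) = 1/30240 · (0.00000 − 0.00000) = 0.00000.
Partial sum through k=3: 1356.00.
Correction k=4: B_{8}/8! · (f^{(7)}(16) − f^{(7)}(8)) = −1/1209600 · (0.00000 − 0.00000) = 0.00000.

S_4 ≈ 1356.00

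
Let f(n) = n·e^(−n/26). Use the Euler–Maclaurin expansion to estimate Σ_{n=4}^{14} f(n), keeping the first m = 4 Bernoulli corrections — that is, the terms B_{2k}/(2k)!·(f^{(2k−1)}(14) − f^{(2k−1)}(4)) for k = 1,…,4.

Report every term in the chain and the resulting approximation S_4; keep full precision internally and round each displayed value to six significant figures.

∫_4^14 x·e^(−x/26) dx evaluates to 61.7838.
½[f(4) + f(14)] = ½[3.42962 + 8.17104] = 5.80033.
So far: 67.5841.
k=1: B_{2}/(2)! × [f^{(1)}(14) − f^{(1)}(4)] = 1/12 × (0.269375 − 0.725496) = -0.0380101.
After k=1: 67.5461.
k=2: B_{4}/(4)! × [f^{(3)}(14) − f^{(3)}(4)] = −1/720 × (0.00212525 − 0.00360992) = 2.06204e-06.
After k=2: 67.5461.
k=3: B_{6}/(6)! × [f^{(5)}(14) − f^{(5)}(4)] = 1/30240 × (5.69824e-06 − 9.09262e-06) = -1.12248e-10.
After k=3: 67.5461.
k=4: B_{8}/(8)! × [f^{(7)}(14) − f^{(7)}(4)] = −1/1209600 × (1.22080e-08 − 1.90017e-08) = 5.61646e-15.

S_4 ≈ 67.5461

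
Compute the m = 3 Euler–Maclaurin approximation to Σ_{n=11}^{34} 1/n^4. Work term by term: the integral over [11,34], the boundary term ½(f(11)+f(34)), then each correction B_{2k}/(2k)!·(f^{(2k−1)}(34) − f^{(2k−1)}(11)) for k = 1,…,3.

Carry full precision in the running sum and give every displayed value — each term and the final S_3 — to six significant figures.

∫_11^34 1/x^4 dx evaluates to 0.000241957.
½[f(11) + f(34)] = ½[6.83013e-05 + 7.48315e-07] = 3.45248e-05.
Running total after boundary: 0.000276482.
Correction k=1: B_{2}/2! · (f^{(1)}(34) − f^{(1)}(11)) = 1/12 · (-8.80370e-08 − (-2.48369e-05)) = 2.06240e-06.
Partial sum through k=1: 0.000278545.
Correction k=2: B_{4}/4! · (f^{(3)}(34) − f^{(3)}(11)) = −1/720 · (-2.28470e-09 − (-6.15790e-06)) = -8.54946e-09.
Partial sum through k=2: 0.000278536.
Correction k=3: B_{6}/6! · (f^{(5)}(34) − f^{(5)}(11)) = 1/30240 · (-1.10677e-10 − (-2.84994e-06)) = 9.42403e-11.

S_3 ≈ 0.000278536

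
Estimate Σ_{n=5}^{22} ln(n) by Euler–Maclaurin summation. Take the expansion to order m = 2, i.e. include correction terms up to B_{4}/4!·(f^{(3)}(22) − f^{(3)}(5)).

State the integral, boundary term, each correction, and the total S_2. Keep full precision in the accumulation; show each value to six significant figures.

S_2 ≈ 45.2931

The integral term ∫_5^22 ln(x) dx = 42.9557.
Endpoint term: (f(5) + f(22))/2 = (1.60944 + 3.09104)/2 = 2.35024.
So far: 45.3060.
k=1: B_{2}/(2)! × [f^{(1)}(22) − f^{(1)}(5)] = 1/12 × (0.0454545 − 0.200000) = -0.0128788.
After k=1: 45.2931.
k=2: B_{4}/(4)! × [f^{(3)}(22) − f^{(3)}(5)] = −1/720 × (0.000187829 − 0.0160000) = 2.19613e-05.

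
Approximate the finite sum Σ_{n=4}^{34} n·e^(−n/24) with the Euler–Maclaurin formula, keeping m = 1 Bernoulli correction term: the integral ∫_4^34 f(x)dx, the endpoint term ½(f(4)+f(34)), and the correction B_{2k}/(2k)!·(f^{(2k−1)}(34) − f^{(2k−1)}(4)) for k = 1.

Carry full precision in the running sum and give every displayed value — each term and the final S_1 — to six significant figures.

The integral term ∫_4^34 x·e^(−x/24) dx = 231.246.
½[f(4) + f(34)] = ½[3.38593 + 8.24572] = 5.81582.
So far: 237.062.
Correction k=1: B_{2}/2! · (f^{(1)}(34) − f^{(1)}(4)) = 1/12 · (-0.101050 − 0.705401) = -0.0672043.

S_1 ≈ 236.995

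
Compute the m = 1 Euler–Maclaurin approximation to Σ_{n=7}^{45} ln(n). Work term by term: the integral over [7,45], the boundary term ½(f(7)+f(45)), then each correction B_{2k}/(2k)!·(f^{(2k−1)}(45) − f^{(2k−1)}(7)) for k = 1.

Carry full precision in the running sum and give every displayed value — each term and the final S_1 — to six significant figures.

S_1 ≈ 122.545

∫_7^45 ln(x) dx evaluates to 119.678.
½[f(7) + f(45)] = ½[1.94591 + 3.80666] = 2.87629.
Running total after boundary: 122.555.
Correction k=1: B_{2}/2! · (f^{(1)}(45) − f^{(1)}(7)) = 1/12 · (0.0222222 − 0.142857) = -0.0100529.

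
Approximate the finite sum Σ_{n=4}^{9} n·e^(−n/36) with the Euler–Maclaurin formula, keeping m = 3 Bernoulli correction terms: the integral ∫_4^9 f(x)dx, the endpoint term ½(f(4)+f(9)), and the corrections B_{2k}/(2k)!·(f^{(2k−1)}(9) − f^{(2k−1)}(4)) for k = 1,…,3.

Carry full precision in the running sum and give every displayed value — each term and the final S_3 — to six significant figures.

S_3 ≈ 32.1880

Integral: ∫_4^9 x·e^(−x/36) dx = 26.9113.
Endpoint term: (f(4) + f(9))/2 = (3.57936 + 7.00921)/2 = 5.29428.
Integral + boundary = 32.2056.
Order-1 term: 1/12 · (0.584101 − 0.795413) = -0.0176093.
Running total after k=1: 32.1880.
Order-2 term: −1/720 · (0.00165255 − 0.00199467) = 4.75168e-07.
Running total after k=2: 32.1880.
Order-3 term: 1/30240 · (2.20247e-06 − 2.60463e-06) = -1.32988e-11.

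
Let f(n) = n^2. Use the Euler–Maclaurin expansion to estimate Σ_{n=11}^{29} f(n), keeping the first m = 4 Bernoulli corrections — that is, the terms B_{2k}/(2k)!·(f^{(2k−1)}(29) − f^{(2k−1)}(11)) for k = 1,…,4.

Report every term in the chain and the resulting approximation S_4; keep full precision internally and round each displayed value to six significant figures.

S_4 ≈ 8170.00

Integral: ∫_11^29 x^2 dx = 7686.00.
Endpoint term: (f(11) + f(29))/2 = (121.000 + 841.000)/2 = 481.000.
So far: 8167.00.
Correction k=1: B_{2}/2! · (f^{(1)}(29) − f^{(1)}(11)) = 1/12 · (58.0000 − 22.0000) = 3.00000.
Running total after k=1: 8170.00.
Correction k=2: B_{4}/4! · (f^{(3)}(29) − f^{(3)}(11)) = −1/720 · (0.00000 − 0.00000) = 0.00000.
Running total after k=2: 8170.00.
Correction k=3: B_{6}/6! · (f^{(5)}(29) − f^{(5)}(11)) = 1/30240 · (0.00000 − 0.00000) = 0.00000.
Running total after k=3: 8170.00.
Correction k=4: B_{8}/8! · (f^{(7)}(29) − f^{(7)}(11)) = −1/1209600 · (0.00000 − 0.00000) = 0.00000.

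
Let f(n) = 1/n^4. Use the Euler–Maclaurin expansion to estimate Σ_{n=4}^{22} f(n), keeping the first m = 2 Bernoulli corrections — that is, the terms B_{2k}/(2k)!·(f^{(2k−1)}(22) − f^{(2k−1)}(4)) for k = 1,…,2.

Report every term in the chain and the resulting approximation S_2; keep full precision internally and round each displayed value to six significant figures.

∫_4^22 1/x^4 dx evaluates to 0.00517703.
½[f(4) + f(22)] = ½[0.00390625 + 4.26883e-06] = 0.00195526.
So far: 0.00713229.
Order-1 term: 1/12 · (-7.76152e-07 − (-0.00390625)) = 0.000325456.
Running total after k=1: 0.00745774.
Order-2 term: −1/720 · (-4.81086e-08 − (-0.00732422)) = -1.01725e-05.

S_2 ≈ 0.00744757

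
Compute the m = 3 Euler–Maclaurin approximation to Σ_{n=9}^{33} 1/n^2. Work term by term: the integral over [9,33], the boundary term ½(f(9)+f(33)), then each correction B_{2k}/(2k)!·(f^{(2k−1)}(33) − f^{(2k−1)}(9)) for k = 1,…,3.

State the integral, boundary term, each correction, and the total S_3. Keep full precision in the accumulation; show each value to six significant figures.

S_3 ≈ 0.0876635

∫_9^33 1/x^2 dx evaluates to 0.0808081.
Endpoint term: (f(9) + f(33))/2 = (0.0123457 + 0.000918274)/2 = 0.00663198.
Running total after boundary: 0.0874401.
Order-1 term: 1/12 · (-5.56529e-05 − (-0.00274348)) = 0.000223986.
Partial sum through k=1: 0.0876640.
Order-2 term: −1/720 · (-6.13256e-07 − (-0.000406442)) = -5.63651e-07.
Partial sum through k=2: 0.0876635.
Order-3 term: 1/30240 · (-1.68941e-08 − (-0.000150534)) = 4.97742e-09.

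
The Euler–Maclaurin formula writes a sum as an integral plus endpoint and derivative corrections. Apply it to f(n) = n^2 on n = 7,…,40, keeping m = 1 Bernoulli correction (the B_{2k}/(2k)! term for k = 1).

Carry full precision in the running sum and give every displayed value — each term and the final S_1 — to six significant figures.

∫_7^40 x^2 dx evaluates to 21219.0.
Endpoint term: (f(7) + f(40))/2 = (49.0000 + 1600.00)/2 = 824.500.
So far: 22043.5.
Correction k=1: B_{2}/2! · (f^{(1)}(40) − f^{(1)}(7)) = 1/12 · (80.0000 − 14.0000) = 5.50000.

S_1 ≈ 22049.0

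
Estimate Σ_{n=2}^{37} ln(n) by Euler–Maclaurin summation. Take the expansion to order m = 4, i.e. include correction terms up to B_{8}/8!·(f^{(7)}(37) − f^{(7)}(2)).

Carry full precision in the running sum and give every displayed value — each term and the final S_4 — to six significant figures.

The integral term ∫_2^37 ln(x) dx = 97.2177.
½[f(2) + f(37)] = ½[0.693147 + 3.61092] = 2.15203.
So far: 99.3697.
Order-1 term: 1/12 · (0.0270270 − 0.500000) = -0.0394144.
Partial sum through k=1: 99.3303.
Order-2 term: −1/720 · (3.94843e-05 − 0.250000) = 0.000347167.
Partial sum through k=2: 99.3306.
Order-3 term: 1/30240 · (3.46101e-07 − 0.750000) = -2.48016e-05.
Partial sum through k=3: 99.3306.
Order-4 term: −1/1209600 · (7.58439e-09 − 5.62500) = 4.65030e-06.

S_4 ≈ 99.3306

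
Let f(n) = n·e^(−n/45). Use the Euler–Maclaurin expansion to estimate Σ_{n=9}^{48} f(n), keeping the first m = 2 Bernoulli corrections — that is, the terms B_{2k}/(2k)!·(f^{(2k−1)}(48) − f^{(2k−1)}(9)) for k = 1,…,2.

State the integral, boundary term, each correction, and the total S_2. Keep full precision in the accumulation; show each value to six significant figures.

S_2 ≈ 561.120

The integral term ∫_9^48 x·e^(−x/45) dx = 549.232.
½[f(9) + f(48)] = ½[7.36858 + 16.5194] = 11.9440.
So far: 561.176.
Order-1 term: 1/12 · (-0.0229436 − 0.654985) = -0.0564940.
After k=1: 561.120.
Order-2 term: −1/720 · (0.000328575 − 0.00113207) = 1.11597e-06.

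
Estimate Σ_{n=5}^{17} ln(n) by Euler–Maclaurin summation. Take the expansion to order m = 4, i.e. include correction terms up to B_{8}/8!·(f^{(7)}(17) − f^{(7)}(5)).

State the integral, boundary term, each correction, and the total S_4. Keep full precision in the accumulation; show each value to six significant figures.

S_4 ≈ 30.3270

The integral term ∫_5^17 ln(x) dx = 28.1174.
Boundary: ½(f(5) + f(17)) = ½(1.60944 + 2.83321) = 2.22133.
So far: 30.3388.
k=1: B_{2}/(2)! × [f^{(1)}(17) − f^{(1)}(5)] = 1/12 × (0.0588235 − 0.200000) = -0.0117647.
Partial sum through k=1: 30.3270.
k=2: B_{4}/(4)! × [f^{(3)}(17) − f^{(3)}(5)] = −1/720 × (0.000407083 − 0.0160000) = 2.16568e-05.
Partial sum through k=2: 30.3270.
k=3: B_{6}/(6)! × [f^{(5)}(17) − f^{(5)}(5)] = 1/30240 × (1.69031e-05 − 0.00768000) = -2.53409e-07.
Partial sum through k=3: 30.3270.
k=4: B_{8}/(8)! × [f^{(7)}(17) − f^{(7)}(5)] = −1/1209600 × (1.75465e-06 − 0.00921600) = 7.61760e-09.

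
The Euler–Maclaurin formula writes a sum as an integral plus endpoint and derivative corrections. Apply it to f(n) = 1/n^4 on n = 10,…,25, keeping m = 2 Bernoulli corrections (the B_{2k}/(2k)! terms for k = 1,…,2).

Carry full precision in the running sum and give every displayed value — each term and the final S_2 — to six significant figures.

The integral term ∫_10^25 1/x^4 dx = 0.000312000.
½[f(10) + f(25)] = ½[0.000100000 + 2.56000e-06] = 5.12800e-05.
Running total after boundary: 0.000363280.
k=1: B_{2}/(2)! × [f^{(1)}(25) − f^{(1)}(10)] = 1/12 × (-4.09600e-07 − (-4.00000e-05)) = 3.29920e-06.
Running total after k=1: 0.000366579.
k=2: B_{4}/(4)! × [f^{(3)}(25) − f^{(3)}(10)] = −1/720 × (-1.96608e-08 − (-1.20000e-05)) = -1.66394e-08.

S_2 ≈ 0.000366563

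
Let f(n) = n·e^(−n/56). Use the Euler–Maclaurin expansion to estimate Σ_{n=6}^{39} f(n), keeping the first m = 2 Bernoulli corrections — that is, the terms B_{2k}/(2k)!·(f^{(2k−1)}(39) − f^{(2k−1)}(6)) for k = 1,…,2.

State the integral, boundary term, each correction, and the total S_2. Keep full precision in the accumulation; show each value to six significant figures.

∫_6^39 x·e^(−x/56) dx evaluates to 467.950.
½[f(6) + f(39)] = ½[5.39038 + 19.4361] = 12.4133.
Integral + boundary = 480.363.
k=1: B_{2}/(2)! × [f^{(1)}(39) − f^{(1)}(6)] = 1/12 × (0.151288 − 0.802140) = -0.0542377.
Running total after k=1: 480.309.
k=2: B_{4}/(4)! × [f^{(3)}(39) − f^{(3)}(6)] = −1/720 × (0.000366075 − 0.000828742) = 6.42593e-07.

S_2 ≈ 480.309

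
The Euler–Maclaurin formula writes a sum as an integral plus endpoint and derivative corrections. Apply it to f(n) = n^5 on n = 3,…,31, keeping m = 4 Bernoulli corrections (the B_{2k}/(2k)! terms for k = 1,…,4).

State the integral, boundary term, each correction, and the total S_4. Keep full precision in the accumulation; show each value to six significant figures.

Integral: ∫_3^31 x^5 dx = 1.47917e+08.
½[f(3) + f(31)] = ½[243.000 + 2.86292e+07] = 1.43147e+07.
So far: 1.62232e+08.
Order-1 term: 1/12 · (4.61760e+06 − 405.000) = 384767.
Partial sum through k=1: 1.62617e+08.
Order-2 term: −1/720 · (57660.0 − 540.000) = -79.3333.
Partial sum through k=2: 1.62617e+08.
Order-3 term: 1/30240 · (120.000 − 120.000) = 0.00000.
Partial sum through k=3: 1.62617e+08.
Order-4 term: −1/1209600 · (0.00000 − 0.00000) = 0.00000.

S_4 ≈ 1.62617e+08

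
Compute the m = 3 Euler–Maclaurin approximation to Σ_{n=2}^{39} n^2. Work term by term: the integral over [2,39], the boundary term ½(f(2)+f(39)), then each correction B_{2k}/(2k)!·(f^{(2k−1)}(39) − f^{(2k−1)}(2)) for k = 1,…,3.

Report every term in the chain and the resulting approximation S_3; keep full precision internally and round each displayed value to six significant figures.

S_3 ≈ 20539.0

∫_2^39 x^2 dx evaluates to 19770.3.
Endpoint term: (f(2) + f(39))/2 = (4.00000 + 1521.00)/2 = 762.500.
Running total after boundary: 20532.8.
k=1: B_{2}/(2)! × [f^{(1)}(39) − f^{(1)}(2)] = 1/12 × (78.0000 − 4.00000) = 6.16667.
Running total after k=1: 20539.0.
k=2: B_{4}/(4)! × [f^{(3)}(39) − f^{(3)}(2)] = −1/720 × (0.00000 − 0.00000) = 0.00000.
Running total after k=2: 20539.0.
k=3: B_{6}/(6)! × [f^{(5)}(39) − f^{(5)}(2)] = 1/30240 × (0.00000 − 0.00000) = 0.00000.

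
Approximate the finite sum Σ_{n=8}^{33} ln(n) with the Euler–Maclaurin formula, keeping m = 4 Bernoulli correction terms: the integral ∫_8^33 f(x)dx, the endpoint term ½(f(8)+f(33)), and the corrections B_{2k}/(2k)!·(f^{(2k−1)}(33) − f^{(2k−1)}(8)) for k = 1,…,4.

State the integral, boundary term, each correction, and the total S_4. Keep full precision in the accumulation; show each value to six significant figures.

∫_8^33 ln(x) dx evaluates to 73.7492.
Boundary: ½(f(8) + f(33)) = ½(2.07944 + 3.49651) = 2.78797.
Running total after boundary: 76.5372.
Order-1 term: 1/12 · (0.0303030 − 0.125000) = -0.00789141.
After k=1: 76.5293.
Order-2 term: −1/720 · (5.56529e-05 − 0.00390625) = 5.34805e-06.
After k=2: 76.5293.
Order-3 term: 1/30240 · (6.13256e-07 − 0.000732422) = -2.42000e-08.
After k=3: 76.5293.
Order-4 term: −1/1209600 · (1.68941e-08 − 0.000343323) = 2.83818e-10.

S_4 ≈ 76.5293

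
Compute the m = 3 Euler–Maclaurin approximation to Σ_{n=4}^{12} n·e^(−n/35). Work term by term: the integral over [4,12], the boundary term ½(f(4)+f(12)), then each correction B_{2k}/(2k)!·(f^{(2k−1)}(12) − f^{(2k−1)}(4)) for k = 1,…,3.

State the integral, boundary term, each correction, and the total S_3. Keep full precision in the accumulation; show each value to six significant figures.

S_3 ≈ 56.0780

∫_4^12 x·e^(−x/35) dx evaluates to 50.0625.
Boundary: ½(f(4) + f(12)) = ½(3.56801 + 8.51688) = 6.04244.
So far: 56.1050.
k=1: B_{2}/(2)! × [f^{(1)}(12) − f^{(1)}(4)] = 1/12 × (0.466400 − 0.790060) = -0.0269716.
Partial sum through k=1: 56.0780.
k=2: B_{4}/(4)! × [f^{(3)}(12) − f^{(3)}(4)] = −1/720 × (0.00153949 − 0.00210128) = 7.80257e-07.
Partial sum through k=2: 56.0780.
k=3: B_{6}/(6)! × [f^{(5)}(12) − f^{(5)}(4)] = 1/30240 × (2.20265e-06 − 2.90417e-06) = -2.31983e-11.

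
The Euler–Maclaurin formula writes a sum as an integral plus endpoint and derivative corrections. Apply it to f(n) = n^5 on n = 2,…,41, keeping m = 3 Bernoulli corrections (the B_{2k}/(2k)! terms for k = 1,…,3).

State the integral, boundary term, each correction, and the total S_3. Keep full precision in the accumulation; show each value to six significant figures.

∫_2^41 x^5 dx evaluates to 7.91684e+08.
Boundary: ½(f(2) + f(41)) = ½(32.0000 + 1.15856e+08) = 5.79281e+07.
So far: 8.49612e+08.
k=1: B_{2}/(2)! × [f^{(1)}(41) − f^{(1)}(2)] = 1/12 × (1.41288e+07 − 80.0000) = 1.17739e+06.
Running total after k=1: 8.50790e+08.
k=2: B_{4}/(4)! × [f^{(3)}(41) − f^{(3)}(2)] = −1/720 × (100860 − 240.000) = -139.750.
Running total after k=2: 8.50789e+08.
k=3: B_{6}/(6)! × [f^{(5)}(41) − f^{(5)}(2)] = 1/30240 × (120.000 − 120.000) = 0.00000.

S_3 ≈ 8.50789e+08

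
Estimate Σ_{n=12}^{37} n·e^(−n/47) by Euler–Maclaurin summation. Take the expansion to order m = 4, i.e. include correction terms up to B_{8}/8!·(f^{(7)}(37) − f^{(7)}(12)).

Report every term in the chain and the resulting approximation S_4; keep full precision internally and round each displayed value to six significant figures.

S_4 ≈ 364.443

The integral term ∫_12^37 x·e^(−x/47) dx = 351.416.
Endpoint term: (f(12) + f(37))/2 = (9.29603 + 16.8388)/2 = 13.0674.
So far: 364.483.
Order-1 term: 1/12 · (0.0968302 − 0.576881) = -0.0400043.
Partial sum through k=1: 364.443.
Order-2 term: −1/720 · (0.000455878 − 0.000962526) = 7.03678e-07.
Partial sum through k=2: 364.443.
Order-3 term: 1/30240 · (3.92902e-07 − 7.53237e-07) = -1.19158e-11.
Partial sum through k=3: 364.443.
Order-4 term: −1/1209600 · (2.62305e-10 − 4.84720e-10) = 1.83875e-16.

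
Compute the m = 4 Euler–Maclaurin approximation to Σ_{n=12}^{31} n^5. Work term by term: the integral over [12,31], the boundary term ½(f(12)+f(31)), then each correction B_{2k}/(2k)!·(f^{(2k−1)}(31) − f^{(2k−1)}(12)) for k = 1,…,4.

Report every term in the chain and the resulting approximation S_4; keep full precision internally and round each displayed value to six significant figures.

S_4 ≈ 1.62235e+08

∫_12^31 x^5 dx evaluates to 1.47420e+08.
½[f(12) + f(31)] = ½[248832 + 2.86292e+07] = 1.44390e+07.
So far: 1.61859e+08.
Order-1 term: 1/12 · (4.61760e+06 − 103680) = 376160.
After k=1: 1.62235e+08.
Order-2 term: −1/720 · (57660.0 − 8640.00) = -68.0833.
After k=2: 1.62235e+08.
Order-3 term: 1/30240 · (120.000 − 120.000) = 0.00000.
After k=3: 1.62235e+08.
Order-4 term: −1/1209600 · (0.00000 − 0.00000) = 0.00000.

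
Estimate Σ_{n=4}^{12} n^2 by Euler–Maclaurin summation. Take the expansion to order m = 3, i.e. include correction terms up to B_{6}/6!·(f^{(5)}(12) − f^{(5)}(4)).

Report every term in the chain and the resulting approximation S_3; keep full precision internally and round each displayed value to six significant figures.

S_3 ≈ 636.000

Integral: ∫_4^12 x^2 dx = 554.667.
Boundary: ½(f(4) + f(12)) = ½(16.0000 + 144.000) = 80.0000.
Integral + boundary = 634.667.
Correction k=1: B_{2}/2! · (f^{(1)}(12) − f^{(1)}(4)) = 1/12 · (24.0000 − 8.00000) = 1.33333.
Running total after k=1: 636.000.
Correction k=2: B_{4}/4! · (f^{(3)}(12) − f^{(3)}(4)) = −1/720 · (0.00000 − 0.00000) = 0.00000.
Running total after k=2: 636.000.
Correction k=3: B_{6}/6! · (f^{(5)}(12) − f^{(5)}(4)) = 1/30240 · (0.00000 − 0.00000) = 0.00000.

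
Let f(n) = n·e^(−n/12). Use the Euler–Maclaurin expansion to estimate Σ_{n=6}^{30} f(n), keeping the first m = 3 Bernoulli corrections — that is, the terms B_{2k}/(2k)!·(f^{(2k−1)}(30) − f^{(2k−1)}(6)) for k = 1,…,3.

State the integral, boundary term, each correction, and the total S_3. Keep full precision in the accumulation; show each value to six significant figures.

The integral term ∫_6^30 x·e^(−x/12) dx = 89.6398.
½[f(6) + f(30)] = ½[3.63918 + 2.46255] = 3.05087.
So far: 92.6907.
Order-1 term: 1/12 · (-0.123127 − 0.303265) = -0.0355327.
Running total after k=1: 92.6551.
Order-2 term: −1/720 · (0.000285017 − 0.0105300) = 1.42292e-05.
Running total after k=2: 92.6551.
Order-3 term: 1/30240 · (9.89644e-06 − 0.000131626) = -4.02543e-09.

S_3 ≈ 92.6551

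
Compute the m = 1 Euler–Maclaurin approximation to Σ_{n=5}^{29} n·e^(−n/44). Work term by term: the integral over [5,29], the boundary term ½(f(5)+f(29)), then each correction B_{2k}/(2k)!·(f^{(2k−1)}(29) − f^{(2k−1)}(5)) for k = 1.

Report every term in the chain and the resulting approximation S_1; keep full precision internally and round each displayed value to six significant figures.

S_1 ≈ 272.453

∫_5^29 x·e^(−x/44) dx evaluates to 262.771.
Boundary: ½(f(5) + f(29)) = ½(4.46291 + 15.0023) = 9.73262.
Integral + boundary = 272.504.
Order-1 term: 1/12 · (0.176360 − 0.791153) = -0.0512328.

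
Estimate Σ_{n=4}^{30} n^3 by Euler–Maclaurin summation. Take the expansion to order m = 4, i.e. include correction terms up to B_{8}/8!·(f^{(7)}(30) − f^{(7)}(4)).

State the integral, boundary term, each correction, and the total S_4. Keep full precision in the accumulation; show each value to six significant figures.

Integral: ∫_4^30 x^3 dx = 202436.
Endpoint term: (f(4) + f(30))/2 = (64.0000 + 27000.0)/2 = 13532.0.
Integral + boundary = 215968.
Order-1 term: 1/12 · (2700.00 − 48.0000) = 221.000.
Running total after k=1: 216189.
Order-2 term: −1/720 · (6.00000 − 6.00000) = 0.00000.
Running total after k=2: 216189.
Order-3 term: 1/30240 · (0.00000 − 0.00000) = 0.00000.
Running total after k=3: 216189.
Order-4 term: −1/1209600 · (0.00000 − 0.00000) = 0.00000.

S_4 ≈ 216189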